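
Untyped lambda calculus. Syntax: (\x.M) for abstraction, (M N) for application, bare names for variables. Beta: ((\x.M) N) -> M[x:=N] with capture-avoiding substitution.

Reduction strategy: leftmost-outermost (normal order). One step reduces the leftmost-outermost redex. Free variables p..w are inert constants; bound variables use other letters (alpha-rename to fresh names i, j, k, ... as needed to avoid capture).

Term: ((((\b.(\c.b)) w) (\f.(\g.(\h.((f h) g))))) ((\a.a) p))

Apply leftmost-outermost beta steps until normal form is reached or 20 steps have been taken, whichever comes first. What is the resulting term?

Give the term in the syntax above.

Answer: (w p)

Derivation:
Step 0: ((((\b.(\c.b)) w) (\f.(\g.(\h.((f h) g))))) ((\a.a) p))
Step 1: (((\c.w) (\f.(\g.(\h.((f h) g))))) ((\a.a) p))
Step 2: (w ((\a.a) p))
Step 3: (w p)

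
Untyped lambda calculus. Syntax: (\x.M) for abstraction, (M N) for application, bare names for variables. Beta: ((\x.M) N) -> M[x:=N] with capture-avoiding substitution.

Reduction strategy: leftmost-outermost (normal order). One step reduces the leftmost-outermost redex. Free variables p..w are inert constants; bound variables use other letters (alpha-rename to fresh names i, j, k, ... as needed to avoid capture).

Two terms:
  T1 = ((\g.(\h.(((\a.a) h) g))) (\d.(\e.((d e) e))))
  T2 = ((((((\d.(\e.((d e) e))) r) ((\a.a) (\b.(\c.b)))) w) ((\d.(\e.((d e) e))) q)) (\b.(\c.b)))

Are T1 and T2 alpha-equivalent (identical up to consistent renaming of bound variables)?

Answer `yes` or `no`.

Term 1: ((\g.(\h.(((\a.a) h) g))) (\d.(\e.((d e) e))))
Term 2: ((((((\d.(\e.((d e) e))) r) ((\a.a) (\b.(\c.b)))) w) ((\d.(\e.((d e) e))) q)) (\b.(\c.b)))
Alpha-equivalence: compare structure up to binder renaming.
Result: False

Answer: no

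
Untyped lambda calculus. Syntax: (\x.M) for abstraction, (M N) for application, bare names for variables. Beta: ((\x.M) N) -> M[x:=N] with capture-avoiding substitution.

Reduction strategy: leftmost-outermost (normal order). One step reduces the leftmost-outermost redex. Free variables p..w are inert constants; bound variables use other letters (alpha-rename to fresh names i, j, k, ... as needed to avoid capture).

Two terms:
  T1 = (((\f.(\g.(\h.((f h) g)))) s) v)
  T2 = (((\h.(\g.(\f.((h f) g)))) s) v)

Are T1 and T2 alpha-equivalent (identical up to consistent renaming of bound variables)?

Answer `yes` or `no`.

Answer: yes

Derivation:
Term 1: (((\f.(\g.(\h.((f h) g)))) s) v)
Term 2: (((\h.(\g.(\f.((h f) g)))) s) v)
Alpha-equivalence: compare structure up to binder renaming.
Result: True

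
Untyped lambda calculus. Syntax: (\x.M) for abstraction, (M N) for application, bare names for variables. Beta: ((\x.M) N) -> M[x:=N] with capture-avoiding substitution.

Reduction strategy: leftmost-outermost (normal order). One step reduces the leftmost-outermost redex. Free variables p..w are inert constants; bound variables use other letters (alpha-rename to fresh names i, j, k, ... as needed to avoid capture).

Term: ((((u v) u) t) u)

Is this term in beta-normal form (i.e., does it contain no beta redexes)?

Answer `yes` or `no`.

Term: ((((u v) u) t) u)
No beta redexes found.

Answer: yes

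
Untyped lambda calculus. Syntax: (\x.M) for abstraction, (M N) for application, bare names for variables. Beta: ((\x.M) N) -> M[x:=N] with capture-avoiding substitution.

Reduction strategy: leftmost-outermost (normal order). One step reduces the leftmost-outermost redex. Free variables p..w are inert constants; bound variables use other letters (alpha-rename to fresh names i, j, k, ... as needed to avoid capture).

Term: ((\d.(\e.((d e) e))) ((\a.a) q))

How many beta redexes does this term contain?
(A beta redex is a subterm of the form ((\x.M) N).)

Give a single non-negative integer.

Answer: 2

Derivation:
Term: ((\d.(\e.((d e) e))) ((\a.a) q))
  Redex: ((\d.(\e.((d e) e))) ((\a.a) q))
  Redex: ((\a.a) q)
Total redexes: 2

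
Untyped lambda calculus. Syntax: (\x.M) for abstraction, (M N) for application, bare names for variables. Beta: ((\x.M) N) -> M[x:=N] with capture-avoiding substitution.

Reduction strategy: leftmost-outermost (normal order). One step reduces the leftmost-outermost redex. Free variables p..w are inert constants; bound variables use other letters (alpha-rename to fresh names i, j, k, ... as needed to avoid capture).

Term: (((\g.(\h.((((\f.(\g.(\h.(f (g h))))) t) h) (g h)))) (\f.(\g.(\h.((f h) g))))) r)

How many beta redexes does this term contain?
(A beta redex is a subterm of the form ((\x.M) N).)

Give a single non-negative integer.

Term: (((\g.(\h.((((\f.(\g.(\h.(f (g h))))) t) h) (g h)))) (\f.(\g.(\h.((f h) g))))) r)
  Redex: ((\g.(\h.((((\f.(\g.(\h.(f (g h))))) t) h) (g h)))) (\f.(\g.(\h.((f h) g)))))
  Redex: ((\f.(\g.(\h.(f (g h))))) t)
Total redexes: 2

Answer: 2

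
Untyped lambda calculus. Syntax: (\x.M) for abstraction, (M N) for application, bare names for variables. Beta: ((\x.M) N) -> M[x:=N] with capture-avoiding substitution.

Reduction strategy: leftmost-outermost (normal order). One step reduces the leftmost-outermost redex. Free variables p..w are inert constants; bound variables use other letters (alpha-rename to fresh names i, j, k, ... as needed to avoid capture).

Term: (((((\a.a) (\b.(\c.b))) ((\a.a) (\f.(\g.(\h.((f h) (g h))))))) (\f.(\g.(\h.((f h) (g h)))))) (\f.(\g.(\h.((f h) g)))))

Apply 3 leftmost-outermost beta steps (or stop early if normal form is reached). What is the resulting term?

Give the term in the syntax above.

Answer: (((\a.a) (\f.(\g.(\h.((f h) (g h)))))) (\f.(\g.(\h.((f h) g)))))

Derivation:
Step 0: (((((\a.a) (\b.(\c.b))) ((\a.a) (\f.(\g.(\h.((f h) (g h))))))) (\f.(\g.(\h.((f h) (g h)))))) (\f.(\g.(\h.((f h) g)))))
Step 1: ((((\b.(\c.b)) ((\a.a) (\f.(\g.(\h.((f h) (g h))))))) (\f.(\g.(\h.((f h) (g h)))))) (\f.(\g.(\h.((f h) g)))))
Step 2: (((\c.((\a.a) (\f.(\g.(\h.((f h) (g h))))))) (\f.(\g.(\h.((f h) (g h)))))) (\f.(\g.(\h.((f h) g)))))
Step 3: (((\a.a) (\f.(\g.(\h.((f h) (g h)))))) (\f.(\g.(\h.((f h) g)))))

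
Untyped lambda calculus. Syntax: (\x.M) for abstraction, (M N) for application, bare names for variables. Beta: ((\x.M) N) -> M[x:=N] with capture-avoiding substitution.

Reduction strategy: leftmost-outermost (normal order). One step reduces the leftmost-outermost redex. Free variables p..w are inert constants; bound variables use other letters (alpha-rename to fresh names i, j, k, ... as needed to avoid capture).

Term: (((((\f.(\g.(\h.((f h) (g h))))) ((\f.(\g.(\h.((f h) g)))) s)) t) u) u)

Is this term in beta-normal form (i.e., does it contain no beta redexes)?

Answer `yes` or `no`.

Term: (((((\f.(\g.(\h.((f h) (g h))))) ((\f.(\g.(\h.((f h) g)))) s)) t) u) u)
Found 2 beta redex(es).

Answer: no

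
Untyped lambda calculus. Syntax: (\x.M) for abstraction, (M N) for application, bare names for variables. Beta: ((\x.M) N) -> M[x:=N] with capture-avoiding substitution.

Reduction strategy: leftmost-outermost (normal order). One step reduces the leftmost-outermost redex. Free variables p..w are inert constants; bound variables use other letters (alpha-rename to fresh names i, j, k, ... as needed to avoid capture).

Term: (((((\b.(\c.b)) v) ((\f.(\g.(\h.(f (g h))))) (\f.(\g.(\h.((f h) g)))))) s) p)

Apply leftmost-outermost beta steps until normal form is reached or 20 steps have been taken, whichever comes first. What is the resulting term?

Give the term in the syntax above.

Answer: ((v s) p)

Derivation:
Step 0: (((((\b.(\c.b)) v) ((\f.(\g.(\h.(f (g h))))) (\f.(\g.(\h.((f h) g)))))) s) p)
Step 1: ((((\c.v) ((\f.(\g.(\h.(f (g h))))) (\f.(\g.(\h.((f h) g)))))) s) p)
Step 2: ((v s) p)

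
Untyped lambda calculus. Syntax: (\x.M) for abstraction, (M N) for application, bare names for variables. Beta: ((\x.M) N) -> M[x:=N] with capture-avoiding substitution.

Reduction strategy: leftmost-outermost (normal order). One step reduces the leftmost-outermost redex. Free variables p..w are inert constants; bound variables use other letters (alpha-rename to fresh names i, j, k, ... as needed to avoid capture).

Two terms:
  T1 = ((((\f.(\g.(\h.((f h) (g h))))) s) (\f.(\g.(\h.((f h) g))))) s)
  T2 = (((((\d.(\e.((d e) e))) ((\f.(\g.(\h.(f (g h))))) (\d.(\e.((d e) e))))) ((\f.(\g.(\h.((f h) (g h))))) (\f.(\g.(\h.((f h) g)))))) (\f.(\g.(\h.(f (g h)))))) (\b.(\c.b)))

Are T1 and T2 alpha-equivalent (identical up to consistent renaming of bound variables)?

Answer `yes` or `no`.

Term 1: ((((\f.(\g.(\h.((f h) (g h))))) s) (\f.(\g.(\h.((f h) g))))) s)
Term 2: (((((\d.(\e.((d e) e))) ((\f.(\g.(\h.(f (g h))))) (\d.(\e.((d e) e))))) ((\f.(\g.(\h.((f h) (g h))))) (\f.(\g.(\h.((f h) g)))))) (\f.(\g.(\h.(f (g h)))))) (\b.(\c.b)))
Alpha-equivalence: compare structure up to binder renaming.
Result: False

Answer: no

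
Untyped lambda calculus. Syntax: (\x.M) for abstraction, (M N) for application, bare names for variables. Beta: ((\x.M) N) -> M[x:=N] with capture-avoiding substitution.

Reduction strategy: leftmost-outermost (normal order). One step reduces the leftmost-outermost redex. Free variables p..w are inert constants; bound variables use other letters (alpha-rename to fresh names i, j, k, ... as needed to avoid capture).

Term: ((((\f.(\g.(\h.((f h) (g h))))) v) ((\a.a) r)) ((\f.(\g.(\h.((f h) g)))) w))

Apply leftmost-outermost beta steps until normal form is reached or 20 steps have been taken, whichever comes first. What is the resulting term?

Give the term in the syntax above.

Answer: ((v (\g.(\h.((w h) g)))) (r (\g.(\h.((w h) g)))))

Derivation:
Step 0: ((((\f.(\g.(\h.((f h) (g h))))) v) ((\a.a) r)) ((\f.(\g.(\h.((f h) g)))) w))
Step 1: (((\g.(\h.((v h) (g h)))) ((\a.a) r)) ((\f.(\g.(\h.((f h) g)))) w))
Step 2: ((\h.((v h) (((\a.a) r) h))) ((\f.(\g.(\h.((f h) g)))) w))
Step 3: ((v ((\f.(\g.(\h.((f h) g)))) w)) (((\a.a) r) ((\f.(\g.(\h.((f h) g)))) w)))
Step 4: ((v (\g.(\h.((w h) g)))) (((\a.a) r) ((\f.(\g.(\h.((f h) g)))) w)))
Step 5: ((v (\g.(\h.((w h) g)))) (r ((\f.(\g.(\h.((f h) g)))) w)))
Step 6: ((v (\g.(\h.((w h) g)))) (r (\g.(\h.((w h) g)))))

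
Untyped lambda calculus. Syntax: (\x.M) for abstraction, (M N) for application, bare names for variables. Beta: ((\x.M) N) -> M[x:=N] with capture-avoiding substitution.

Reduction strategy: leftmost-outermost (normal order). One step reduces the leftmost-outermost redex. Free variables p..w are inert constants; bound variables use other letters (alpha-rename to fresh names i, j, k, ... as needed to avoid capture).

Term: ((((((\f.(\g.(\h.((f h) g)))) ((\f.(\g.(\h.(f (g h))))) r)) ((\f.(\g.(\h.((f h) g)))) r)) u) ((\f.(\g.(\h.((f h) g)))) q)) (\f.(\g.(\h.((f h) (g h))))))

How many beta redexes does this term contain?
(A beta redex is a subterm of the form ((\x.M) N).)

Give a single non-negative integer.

Answer: 4

Derivation:
Term: ((((((\f.(\g.(\h.((f h) g)))) ((\f.(\g.(\h.(f (g h))))) r)) ((\f.(\g.(\h.((f h) g)))) r)) u) ((\f.(\g.(\h.((f h) g)))) q)) (\f.(\g.(\h.((f h) (g h))))))
  Redex: ((\f.(\g.(\h.((f h) g)))) ((\f.(\g.(\h.(f (g h))))) r))
  Redex: ((\f.(\g.(\h.(f (g h))))) r)
  Redex: ((\f.(\g.(\h.((f h) g)))) r)
  Redex: ((\f.(\g.(\h.((f h) g)))) q)
Total redexes: 4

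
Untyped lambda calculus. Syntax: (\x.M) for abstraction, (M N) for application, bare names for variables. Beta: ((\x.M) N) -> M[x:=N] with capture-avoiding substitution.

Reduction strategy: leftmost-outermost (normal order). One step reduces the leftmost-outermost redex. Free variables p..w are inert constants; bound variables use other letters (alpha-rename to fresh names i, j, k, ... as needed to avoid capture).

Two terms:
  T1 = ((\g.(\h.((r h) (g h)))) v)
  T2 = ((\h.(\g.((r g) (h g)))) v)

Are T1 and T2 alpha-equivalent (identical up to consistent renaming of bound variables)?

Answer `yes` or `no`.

Term 1: ((\g.(\h.((r h) (g h)))) v)
Term 2: ((\h.(\g.((r g) (h g)))) v)
Alpha-equivalence: compare structure up to binder renaming.
Result: True

Answer: yes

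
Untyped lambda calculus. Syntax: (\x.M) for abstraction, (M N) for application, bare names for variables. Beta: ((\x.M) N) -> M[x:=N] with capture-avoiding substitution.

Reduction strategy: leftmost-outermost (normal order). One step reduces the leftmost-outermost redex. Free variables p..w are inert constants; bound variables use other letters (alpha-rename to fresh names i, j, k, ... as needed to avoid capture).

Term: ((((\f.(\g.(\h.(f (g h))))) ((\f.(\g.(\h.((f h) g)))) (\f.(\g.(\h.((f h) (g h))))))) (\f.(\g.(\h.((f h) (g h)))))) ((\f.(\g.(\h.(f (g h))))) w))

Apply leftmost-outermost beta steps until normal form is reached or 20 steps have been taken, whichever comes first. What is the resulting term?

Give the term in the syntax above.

Answer: (\h.(\i.((h i) (\h.(w (h (i h)))))))

Derivation:
Step 0: ((((\f.(\g.(\h.(f (g h))))) ((\f.(\g.(\h.((f h) g)))) (\f.(\g.(\h.((f h) (g h))))))) (\f.(\g.(\h.((f h) (g h)))))) ((\f.(\g.(\h.(f (g h))))) w))
Step 1: (((\g.(\h.(((\f.(\g.(\h.((f h) g)))) (\f.(\g.(\h.((f h) (g h)))))) (g h)))) (\f.(\g.(\h.((f h) (g h)))))) ((\f.(\g.(\h.(f (g h))))) w))
Step 2: ((\h.(((\f.(\g.(\h.((f h) g)))) (\f.(\g.(\h.((f h) (g h)))))) ((\f.(\g.(\h.((f h) (g h))))) h))) ((\f.(\g.(\h.(f (g h))))) w))
Step 3: (((\f.(\g.(\h.((f h) g)))) (\f.(\g.(\h.((f h) (g h)))))) ((\f.(\g.(\h.((f h) (g h))))) ((\f.(\g.(\h.(f (g h))))) w)))
Step 4: ((\g.(\h.(((\f.(\g.(\h.((f h) (g h))))) h) g))) ((\f.(\g.(\h.((f h) (g h))))) ((\f.(\g.(\h.(f (g h))))) w)))
Step 5: (\h.(((\f.(\g.(\h.((f h) (g h))))) h) ((\f.(\g.(\h.((f h) (g h))))) ((\f.(\g.(\h.(f (g h))))) w))))
Step 6: (\h.((\g.(\i.((h i) (g i)))) ((\f.(\g.(\h.((f h) (g h))))) ((\f.(\g.(\h.(f (g h))))) w))))
Step 7: (\h.(\i.((h i) (((\f.(\g.(\h.((f h) (g h))))) ((\f.(\g.(\h.(f (g h))))) w)) i))))
Step 8: (\h.(\i.((h i) ((\g.(\h.((((\f.(\g.(\h.(f (g h))))) w) h) (g h)))) i))))
Step 9: (\h.(\i.((h i) (\h.((((\f.(\g.(\h.(f (g h))))) w) h) (i h))))))
Step 10: (\h.(\i.((h i) (\h.(((\g.(\h.(w (g h)))) h) (i h))))))
Step 11: (\h.(\i.((h i) (\h.((\i.(w (h i))) (i h))))))
Step 12: (\h.(\i.((h i) (\h.(w (h (i h)))))))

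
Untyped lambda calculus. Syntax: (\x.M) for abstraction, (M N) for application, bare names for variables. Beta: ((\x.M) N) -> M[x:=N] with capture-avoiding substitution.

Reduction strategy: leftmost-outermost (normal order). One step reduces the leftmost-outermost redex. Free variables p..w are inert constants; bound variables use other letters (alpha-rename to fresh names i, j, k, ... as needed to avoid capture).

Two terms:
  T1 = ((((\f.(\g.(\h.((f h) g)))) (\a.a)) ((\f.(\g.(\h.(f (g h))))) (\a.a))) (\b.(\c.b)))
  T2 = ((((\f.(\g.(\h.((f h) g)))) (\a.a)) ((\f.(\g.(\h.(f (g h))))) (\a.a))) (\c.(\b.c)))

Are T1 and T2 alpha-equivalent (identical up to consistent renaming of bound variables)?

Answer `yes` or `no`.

Term 1: ((((\f.(\g.(\h.((f h) g)))) (\a.a)) ((\f.(\g.(\h.(f (g h))))) (\a.a))) (\b.(\c.b)))
Term 2: ((((\f.(\g.(\h.((f h) g)))) (\a.a)) ((\f.(\g.(\h.(f (g h))))) (\a.a))) (\c.(\b.c)))
Alpha-equivalence: compare structure up to binder renaming.
Result: True

Answer: yes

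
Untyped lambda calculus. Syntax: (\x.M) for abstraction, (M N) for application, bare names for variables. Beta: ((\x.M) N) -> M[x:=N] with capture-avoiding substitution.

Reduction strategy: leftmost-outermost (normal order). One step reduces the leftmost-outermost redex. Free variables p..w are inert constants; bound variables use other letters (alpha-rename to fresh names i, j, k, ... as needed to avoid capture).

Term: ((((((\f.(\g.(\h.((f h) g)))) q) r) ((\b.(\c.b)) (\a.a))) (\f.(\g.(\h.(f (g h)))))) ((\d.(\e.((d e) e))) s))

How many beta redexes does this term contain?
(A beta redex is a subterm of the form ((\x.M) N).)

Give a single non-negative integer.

Term: ((((((\f.(\g.(\h.((f h) g)))) q) r) ((\b.(\c.b)) (\a.a))) (\f.(\g.(\h.(f (g h)))))) ((\d.(\e.((d e) e))) s))
  Redex: ((\f.(\g.(\h.((f h) g)))) q)
  Redex: ((\b.(\c.b)) (\a.a))
  Redex: ((\d.(\e.((d e) e))) s)
Total redexes: 3

Answer: 3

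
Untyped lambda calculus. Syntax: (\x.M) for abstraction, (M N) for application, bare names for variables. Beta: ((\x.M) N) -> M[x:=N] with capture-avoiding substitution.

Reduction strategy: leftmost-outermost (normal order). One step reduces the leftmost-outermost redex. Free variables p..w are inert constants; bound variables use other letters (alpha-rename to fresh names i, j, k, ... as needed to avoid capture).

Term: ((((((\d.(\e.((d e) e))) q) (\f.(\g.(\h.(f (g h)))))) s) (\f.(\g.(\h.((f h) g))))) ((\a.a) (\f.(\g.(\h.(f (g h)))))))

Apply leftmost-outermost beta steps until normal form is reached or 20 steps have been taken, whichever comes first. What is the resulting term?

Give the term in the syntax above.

Step 0: ((((((\d.(\e.((d e) e))) q) (\f.(\g.(\h.(f (g h)))))) s) (\f.(\g.(\h.((f h) g))))) ((\a.a) (\f.(\g.(\h.(f (g h)))))))
Step 1: (((((\e.((q e) e)) (\f.(\g.(\h.(f (g h)))))) s) (\f.(\g.(\h.((f h) g))))) ((\a.a) (\f.(\g.(\h.(f (g h)))))))
Step 2: (((((q (\f.(\g.(\h.(f (g h)))))) (\f.(\g.(\h.(f (g h)))))) s) (\f.(\g.(\h.((f h) g))))) ((\a.a) (\f.(\g.(\h.(f (g h)))))))
Step 3: (((((q (\f.(\g.(\h.(f (g h)))))) (\f.(\g.(\h.(f (g h)))))) s) (\f.(\g.(\h.((f h) g))))) (\f.(\g.(\h.(f (g h))))))

Answer: (((((q (\f.(\g.(\h.(f (g h)))))) (\f.(\g.(\h.(f (g h)))))) s) (\f.(\g.(\h.((f h) g))))) (\f.(\g.(\h.(f (g h))))))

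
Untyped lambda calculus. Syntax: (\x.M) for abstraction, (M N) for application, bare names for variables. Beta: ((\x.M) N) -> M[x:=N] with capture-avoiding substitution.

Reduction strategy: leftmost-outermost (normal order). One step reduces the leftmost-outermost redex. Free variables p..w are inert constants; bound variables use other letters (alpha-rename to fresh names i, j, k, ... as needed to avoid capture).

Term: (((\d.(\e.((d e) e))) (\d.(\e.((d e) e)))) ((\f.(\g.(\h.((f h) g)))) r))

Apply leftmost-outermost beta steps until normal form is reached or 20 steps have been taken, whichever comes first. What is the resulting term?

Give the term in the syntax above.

Step 0: (((\d.(\e.((d e) e))) (\d.(\e.((d e) e)))) ((\f.(\g.(\h.((f h) g)))) r))
Step 1: ((\e.(((\d.(\e.((d e) e))) e) e)) ((\f.(\g.(\h.((f h) g)))) r))
Step 2: (((\d.(\e.((d e) e))) ((\f.(\g.(\h.((f h) g)))) r)) ((\f.(\g.(\h.((f h) g)))) r))
Step 3: ((\e.((((\f.(\g.(\h.((f h) g)))) r) e) e)) ((\f.(\g.(\h.((f h) g)))) r))
Step 4: ((((\f.(\g.(\h.((f h) g)))) r) ((\f.(\g.(\h.((f h) g)))) r)) ((\f.(\g.(\h.((f h) g)))) r))
Step 5: (((\g.(\h.((r h) g))) ((\f.(\g.(\h.((f h) g)))) r)) ((\f.(\g.(\h.((f h) g)))) r))
Step 6: ((\h.((r h) ((\f.(\g.(\h.((f h) g)))) r))) ((\f.(\g.(\h.((f h) g)))) r))
Step 7: ((r ((\f.(\g.(\h.((f h) g)))) r)) ((\f.(\g.(\h.((f h) g)))) r))
Step 8: ((r (\g.(\h.((r h) g)))) ((\f.(\g.(\h.((f h) g)))) r))
Step 9: ((r (\g.(\h.((r h) g)))) (\g.(\h.((r h) g))))

Answer: ((r (\g.(\h.((r h) g)))) (\g.(\h.((r h) g))))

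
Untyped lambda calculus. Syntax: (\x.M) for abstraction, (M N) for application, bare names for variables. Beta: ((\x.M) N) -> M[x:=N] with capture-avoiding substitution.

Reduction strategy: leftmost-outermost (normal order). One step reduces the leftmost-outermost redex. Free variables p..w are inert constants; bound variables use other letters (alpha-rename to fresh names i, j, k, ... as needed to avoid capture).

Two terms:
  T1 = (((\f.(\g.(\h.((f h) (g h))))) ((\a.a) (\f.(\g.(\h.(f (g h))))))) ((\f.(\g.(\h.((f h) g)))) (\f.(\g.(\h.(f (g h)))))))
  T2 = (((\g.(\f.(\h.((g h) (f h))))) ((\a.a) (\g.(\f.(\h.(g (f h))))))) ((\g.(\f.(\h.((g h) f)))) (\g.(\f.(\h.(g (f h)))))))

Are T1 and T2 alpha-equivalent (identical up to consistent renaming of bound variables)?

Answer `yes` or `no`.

Term 1: (((\f.(\g.(\h.((f h) (g h))))) ((\a.a) (\f.(\g.(\h.(f (g h))))))) ((\f.(\g.(\h.((f h) g)))) (\f.(\g.(\h.(f (g h)))))))
Term 2: (((\g.(\f.(\h.((g h) (f h))))) ((\a.a) (\g.(\f.(\h.(g (f h))))))) ((\g.(\f.(\h.((g h) f)))) (\g.(\f.(\h.(g (f h)))))))
Alpha-equivalence: compare structure up to binder renaming.
Result: True

Answer: yes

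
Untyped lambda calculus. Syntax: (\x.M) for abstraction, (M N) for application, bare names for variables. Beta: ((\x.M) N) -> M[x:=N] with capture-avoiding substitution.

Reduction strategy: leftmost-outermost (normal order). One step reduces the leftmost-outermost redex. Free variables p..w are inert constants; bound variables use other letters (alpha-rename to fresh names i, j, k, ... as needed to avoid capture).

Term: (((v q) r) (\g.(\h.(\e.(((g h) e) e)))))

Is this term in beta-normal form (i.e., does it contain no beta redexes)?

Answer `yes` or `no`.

Term: (((v q) r) (\g.(\h.(\e.(((g h) e) e)))))
No beta redexes found.

Answer: yes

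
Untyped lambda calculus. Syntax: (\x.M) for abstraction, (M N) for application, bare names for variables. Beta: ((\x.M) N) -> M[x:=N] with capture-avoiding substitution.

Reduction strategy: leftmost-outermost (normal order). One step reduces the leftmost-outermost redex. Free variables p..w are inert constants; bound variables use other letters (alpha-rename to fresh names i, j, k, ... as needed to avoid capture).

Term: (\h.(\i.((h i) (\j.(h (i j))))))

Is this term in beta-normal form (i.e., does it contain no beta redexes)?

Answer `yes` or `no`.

Term: (\h.(\i.((h i) (\j.(h (i j))))))
No beta redexes found.

Answer: yes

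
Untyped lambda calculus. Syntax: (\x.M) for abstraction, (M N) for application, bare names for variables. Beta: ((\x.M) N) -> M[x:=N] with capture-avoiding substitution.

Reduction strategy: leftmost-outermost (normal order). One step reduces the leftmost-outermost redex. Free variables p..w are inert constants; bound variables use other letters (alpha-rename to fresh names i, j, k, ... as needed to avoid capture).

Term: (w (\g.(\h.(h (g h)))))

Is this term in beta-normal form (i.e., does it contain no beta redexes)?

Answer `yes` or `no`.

Answer: yes

Derivation:
Term: (w (\g.(\h.(h (g h)))))
No beta redexes found.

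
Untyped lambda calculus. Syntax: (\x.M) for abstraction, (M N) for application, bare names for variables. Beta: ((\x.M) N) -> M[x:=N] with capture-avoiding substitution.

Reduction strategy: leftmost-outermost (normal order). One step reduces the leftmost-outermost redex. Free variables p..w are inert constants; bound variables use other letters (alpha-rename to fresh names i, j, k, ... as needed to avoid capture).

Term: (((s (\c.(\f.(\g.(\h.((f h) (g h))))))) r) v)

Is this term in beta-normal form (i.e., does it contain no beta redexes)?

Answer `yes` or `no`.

Answer: yes

Derivation:
Term: (((s (\c.(\f.(\g.(\h.((f h) (g h))))))) r) v)
No beta redexes found.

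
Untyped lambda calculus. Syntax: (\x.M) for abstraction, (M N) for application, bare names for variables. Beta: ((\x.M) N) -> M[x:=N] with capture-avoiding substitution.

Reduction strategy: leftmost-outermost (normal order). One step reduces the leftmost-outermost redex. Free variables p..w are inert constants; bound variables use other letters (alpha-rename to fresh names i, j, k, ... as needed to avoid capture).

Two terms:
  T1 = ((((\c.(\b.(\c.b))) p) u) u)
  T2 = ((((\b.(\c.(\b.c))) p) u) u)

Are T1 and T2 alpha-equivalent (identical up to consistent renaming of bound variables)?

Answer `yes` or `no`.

Term 1: ((((\c.(\b.(\c.b))) p) u) u)
Term 2: ((((\b.(\c.(\b.c))) p) u) u)
Alpha-equivalence: compare structure up to binder renaming.
Result: True

Answer: yes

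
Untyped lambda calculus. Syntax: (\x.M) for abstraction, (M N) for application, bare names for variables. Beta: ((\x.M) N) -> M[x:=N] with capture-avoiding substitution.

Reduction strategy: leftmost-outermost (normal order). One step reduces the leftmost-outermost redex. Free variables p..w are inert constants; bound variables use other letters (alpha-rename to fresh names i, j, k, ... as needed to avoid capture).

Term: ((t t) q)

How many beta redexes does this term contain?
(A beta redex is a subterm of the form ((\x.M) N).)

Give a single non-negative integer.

Term: ((t t) q)
  (no redexes)
Total redexes: 0

Answer: 0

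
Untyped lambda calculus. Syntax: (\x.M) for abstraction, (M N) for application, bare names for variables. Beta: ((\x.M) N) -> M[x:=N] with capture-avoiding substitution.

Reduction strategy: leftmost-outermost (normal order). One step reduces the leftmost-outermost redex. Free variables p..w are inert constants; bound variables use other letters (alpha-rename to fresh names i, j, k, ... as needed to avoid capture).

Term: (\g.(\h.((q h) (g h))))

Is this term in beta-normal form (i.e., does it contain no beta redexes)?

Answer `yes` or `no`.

Term: (\g.(\h.((q h) (g h))))
No beta redexes found.

Answer: yes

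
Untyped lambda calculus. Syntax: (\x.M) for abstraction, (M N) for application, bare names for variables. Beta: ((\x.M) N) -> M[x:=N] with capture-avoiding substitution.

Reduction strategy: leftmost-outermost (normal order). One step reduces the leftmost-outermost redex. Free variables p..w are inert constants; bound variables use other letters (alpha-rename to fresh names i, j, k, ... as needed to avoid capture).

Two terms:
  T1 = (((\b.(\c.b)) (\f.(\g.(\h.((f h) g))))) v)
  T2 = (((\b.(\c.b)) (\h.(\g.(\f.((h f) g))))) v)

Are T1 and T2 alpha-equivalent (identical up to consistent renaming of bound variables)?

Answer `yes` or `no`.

Term 1: (((\b.(\c.b)) (\f.(\g.(\h.((f h) g))))) v)
Term 2: (((\b.(\c.b)) (\h.(\g.(\f.((h f) g))))) v)
Alpha-equivalence: compare structure up to binder renaming.
Result: True

Answer: yes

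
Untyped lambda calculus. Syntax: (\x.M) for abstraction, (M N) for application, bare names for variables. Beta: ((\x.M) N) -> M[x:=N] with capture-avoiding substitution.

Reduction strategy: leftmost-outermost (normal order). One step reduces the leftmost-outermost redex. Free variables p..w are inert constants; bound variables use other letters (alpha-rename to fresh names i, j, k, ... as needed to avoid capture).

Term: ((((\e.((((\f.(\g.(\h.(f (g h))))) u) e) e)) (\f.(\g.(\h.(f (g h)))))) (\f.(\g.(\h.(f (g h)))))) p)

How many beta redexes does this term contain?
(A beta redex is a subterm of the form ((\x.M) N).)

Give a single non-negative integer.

Term: ((((\e.((((\f.(\g.(\h.(f (g h))))) u) e) e)) (\f.(\g.(\h.(f (g h)))))) (\f.(\g.(\h.(f (g h)))))) p)
  Redex: ((\e.((((\f.(\g.(\h.(f (g h))))) u) e) e)) (\f.(\g.(\h.(f (g h))))))
  Redex: ((\f.(\g.(\h.(f (g h))))) u)
Total redexes: 2

Answer: 2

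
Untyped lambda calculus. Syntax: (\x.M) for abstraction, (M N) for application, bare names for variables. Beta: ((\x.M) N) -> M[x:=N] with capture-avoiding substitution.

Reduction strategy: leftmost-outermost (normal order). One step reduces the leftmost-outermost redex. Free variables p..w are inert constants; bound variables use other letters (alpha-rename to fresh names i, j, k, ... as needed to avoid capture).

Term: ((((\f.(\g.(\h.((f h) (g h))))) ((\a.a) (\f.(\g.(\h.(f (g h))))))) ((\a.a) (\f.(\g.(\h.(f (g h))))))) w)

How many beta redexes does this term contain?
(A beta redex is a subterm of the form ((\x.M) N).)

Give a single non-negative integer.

Answer: 3

Derivation:
Term: ((((\f.(\g.(\h.((f h) (g h))))) ((\a.a) (\f.(\g.(\h.(f (g h))))))) ((\a.a) (\f.(\g.(\h.(f (g h))))))) w)
  Redex: ((\f.(\g.(\h.((f h) (g h))))) ((\a.a) (\f.(\g.(\h.(f (g h)))))))
  Redex: ((\a.a) (\f.(\g.(\h.(f (g h))))))
  Redex: ((\a.a) (\f.(\g.(\h.(f (g h))))))
Total redexes: 3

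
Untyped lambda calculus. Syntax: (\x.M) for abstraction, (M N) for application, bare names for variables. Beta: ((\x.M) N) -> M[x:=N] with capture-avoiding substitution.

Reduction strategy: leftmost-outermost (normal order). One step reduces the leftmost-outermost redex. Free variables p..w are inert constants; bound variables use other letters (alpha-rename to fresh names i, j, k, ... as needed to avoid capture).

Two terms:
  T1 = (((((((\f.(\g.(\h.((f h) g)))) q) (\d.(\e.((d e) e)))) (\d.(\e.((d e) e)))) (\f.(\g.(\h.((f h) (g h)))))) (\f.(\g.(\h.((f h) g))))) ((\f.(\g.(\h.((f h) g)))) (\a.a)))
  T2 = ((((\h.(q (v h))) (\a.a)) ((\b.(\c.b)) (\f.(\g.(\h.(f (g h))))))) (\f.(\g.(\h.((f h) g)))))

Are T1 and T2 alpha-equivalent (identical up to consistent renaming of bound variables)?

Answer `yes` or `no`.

Answer: no

Derivation:
Term 1: (((((((\f.(\g.(\h.((f h) g)))) q) (\d.(\e.((d e) e)))) (\d.(\e.((d e) e)))) (\f.(\g.(\h.((f h) (g h)))))) (\f.(\g.(\h.((f h) g))))) ((\f.(\g.(\h.((f h) g)))) (\a.a)))
Term 2: ((((\h.(q (v h))) (\a.a)) ((\b.(\c.b)) (\f.(\g.(\h.(f (g h))))))) (\f.(\g.(\h.((f h) g)))))
Alpha-equivalence: compare structure up to binder renaming.
Result: False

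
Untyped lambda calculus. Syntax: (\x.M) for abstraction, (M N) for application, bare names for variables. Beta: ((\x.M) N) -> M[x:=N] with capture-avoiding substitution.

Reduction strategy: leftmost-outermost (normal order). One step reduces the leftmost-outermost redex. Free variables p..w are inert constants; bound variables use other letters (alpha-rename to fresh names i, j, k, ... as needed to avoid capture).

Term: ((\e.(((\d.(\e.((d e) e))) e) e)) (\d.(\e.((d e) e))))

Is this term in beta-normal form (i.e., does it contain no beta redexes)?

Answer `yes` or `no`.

Answer: no

Derivation:
Term: ((\e.(((\d.(\e.((d e) e))) e) e)) (\d.(\e.((d e) e))))
Found 2 beta redex(es).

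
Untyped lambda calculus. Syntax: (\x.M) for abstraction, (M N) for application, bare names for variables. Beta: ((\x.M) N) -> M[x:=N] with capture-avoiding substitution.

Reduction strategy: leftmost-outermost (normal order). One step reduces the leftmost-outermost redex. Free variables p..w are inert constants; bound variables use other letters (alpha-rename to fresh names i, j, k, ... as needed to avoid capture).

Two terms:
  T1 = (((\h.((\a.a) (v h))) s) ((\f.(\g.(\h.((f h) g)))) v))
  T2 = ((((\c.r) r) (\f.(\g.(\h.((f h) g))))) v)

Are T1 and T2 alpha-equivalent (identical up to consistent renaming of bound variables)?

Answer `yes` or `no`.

Term 1: (((\h.((\a.a) (v h))) s) ((\f.(\g.(\h.((f h) g)))) v))
Term 2: ((((\c.r) r) (\f.(\g.(\h.((f h) g))))) v)
Alpha-equivalence: compare structure up to binder renaming.
Result: False

Answer: no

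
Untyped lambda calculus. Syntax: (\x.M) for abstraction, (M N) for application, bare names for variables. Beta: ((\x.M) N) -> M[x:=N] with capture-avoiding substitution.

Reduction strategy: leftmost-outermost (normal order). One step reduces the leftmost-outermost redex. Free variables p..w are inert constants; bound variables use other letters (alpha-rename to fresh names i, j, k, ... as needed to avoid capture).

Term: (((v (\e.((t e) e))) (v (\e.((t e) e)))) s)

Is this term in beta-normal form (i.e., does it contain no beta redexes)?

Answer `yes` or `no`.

Answer: yes

Derivation:
Term: (((v (\e.((t e) e))) (v (\e.((t e) e)))) s)
No beta redexes found.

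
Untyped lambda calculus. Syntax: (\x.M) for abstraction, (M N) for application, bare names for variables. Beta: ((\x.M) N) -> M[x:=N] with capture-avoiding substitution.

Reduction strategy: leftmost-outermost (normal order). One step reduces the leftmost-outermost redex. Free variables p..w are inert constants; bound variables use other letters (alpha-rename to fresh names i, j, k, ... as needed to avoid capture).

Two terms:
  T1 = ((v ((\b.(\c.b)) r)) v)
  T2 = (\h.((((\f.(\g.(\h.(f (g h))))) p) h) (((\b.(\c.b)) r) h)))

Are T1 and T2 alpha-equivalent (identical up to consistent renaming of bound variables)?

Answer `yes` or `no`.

Term 1: ((v ((\b.(\c.b)) r)) v)
Term 2: (\h.((((\f.(\g.(\h.(f (g h))))) p) h) (((\b.(\c.b)) r) h)))
Alpha-equivalence: compare structure up to binder renaming.
Result: False

Answer: no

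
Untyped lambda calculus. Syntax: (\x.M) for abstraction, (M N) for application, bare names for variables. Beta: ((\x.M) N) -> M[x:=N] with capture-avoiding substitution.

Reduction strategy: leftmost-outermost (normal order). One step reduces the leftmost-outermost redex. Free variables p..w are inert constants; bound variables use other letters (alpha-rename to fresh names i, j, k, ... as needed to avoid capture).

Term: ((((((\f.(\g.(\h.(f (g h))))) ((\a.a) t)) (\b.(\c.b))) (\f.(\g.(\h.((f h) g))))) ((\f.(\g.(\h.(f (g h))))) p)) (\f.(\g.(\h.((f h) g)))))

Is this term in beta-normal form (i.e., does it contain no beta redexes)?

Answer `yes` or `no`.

Term: ((((((\f.(\g.(\h.(f (g h))))) ((\a.a) t)) (\b.(\c.b))) (\f.(\g.(\h.((f h) g))))) ((\f.(\g.(\h.(f (g h))))) p)) (\f.(\g.(\h.((f h) g)))))
Found 3 beta redex(es).

Answer: no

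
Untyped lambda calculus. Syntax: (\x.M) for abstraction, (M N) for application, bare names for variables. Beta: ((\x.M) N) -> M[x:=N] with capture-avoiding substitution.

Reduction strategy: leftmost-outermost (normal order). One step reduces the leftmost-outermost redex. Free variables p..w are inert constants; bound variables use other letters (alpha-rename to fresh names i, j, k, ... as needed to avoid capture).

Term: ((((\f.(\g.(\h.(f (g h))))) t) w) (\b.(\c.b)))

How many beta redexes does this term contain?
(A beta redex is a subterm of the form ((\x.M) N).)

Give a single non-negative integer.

Term: ((((\f.(\g.(\h.(f (g h))))) t) w) (\b.(\c.b)))
  Redex: ((\f.(\g.(\h.(f (g h))))) t)
Total redexes: 1

Answer: 1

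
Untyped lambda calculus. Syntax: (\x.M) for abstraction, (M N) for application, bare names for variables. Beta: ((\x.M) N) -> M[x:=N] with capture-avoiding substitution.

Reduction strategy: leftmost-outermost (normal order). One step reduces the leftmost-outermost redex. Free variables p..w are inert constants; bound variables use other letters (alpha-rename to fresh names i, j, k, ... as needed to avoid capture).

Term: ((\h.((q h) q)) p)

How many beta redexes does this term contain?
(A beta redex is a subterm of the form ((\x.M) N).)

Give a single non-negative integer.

Term: ((\h.((q h) q)) p)
  Redex: ((\h.((q h) q)) p)
Total redexes: 1

Answer: 1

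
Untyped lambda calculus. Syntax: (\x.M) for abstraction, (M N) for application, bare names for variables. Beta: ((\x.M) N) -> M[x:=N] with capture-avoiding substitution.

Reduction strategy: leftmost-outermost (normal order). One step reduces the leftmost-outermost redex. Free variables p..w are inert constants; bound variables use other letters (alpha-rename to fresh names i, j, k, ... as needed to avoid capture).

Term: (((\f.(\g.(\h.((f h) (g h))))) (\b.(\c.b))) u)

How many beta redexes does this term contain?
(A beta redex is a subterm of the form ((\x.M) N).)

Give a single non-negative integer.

Answer: 1

Derivation:
Term: (((\f.(\g.(\h.((f h) (g h))))) (\b.(\c.b))) u)
  Redex: ((\f.(\g.(\h.((f h) (g h))))) (\b.(\c.b)))
Total redexes: 1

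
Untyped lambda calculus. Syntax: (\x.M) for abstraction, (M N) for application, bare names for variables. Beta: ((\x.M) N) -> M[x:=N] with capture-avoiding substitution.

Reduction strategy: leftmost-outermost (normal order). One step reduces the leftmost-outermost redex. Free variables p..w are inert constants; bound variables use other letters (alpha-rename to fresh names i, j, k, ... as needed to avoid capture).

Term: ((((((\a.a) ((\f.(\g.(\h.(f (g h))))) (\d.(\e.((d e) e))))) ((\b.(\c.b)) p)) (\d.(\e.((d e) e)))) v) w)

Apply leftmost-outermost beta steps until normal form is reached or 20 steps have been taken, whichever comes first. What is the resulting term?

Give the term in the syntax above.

Step 0: ((((((\a.a) ((\f.(\g.(\h.(f (g h))))) (\d.(\e.((d e) e))))) ((\b.(\c.b)) p)) (\d.(\e.((d e) e)))) v) w)
Step 1: ((((((\f.(\g.(\h.(f (g h))))) (\d.(\e.((d e) e)))) ((\b.(\c.b)) p)) (\d.(\e.((d e) e)))) v) w)
Step 2: (((((\g.(\h.((\d.(\e.((d e) e))) (g h)))) ((\b.(\c.b)) p)) (\d.(\e.((d e) e)))) v) w)
Step 3: ((((\h.((\d.(\e.((d e) e))) (((\b.(\c.b)) p) h))) (\d.(\e.((d e) e)))) v) w)
Step 4: ((((\d.(\e.((d e) e))) (((\b.(\c.b)) p) (\d.(\e.((d e) e))))) v) w)
Step 5: (((\e.(((((\b.(\c.b)) p) (\d.(\e.((d e) e)))) e) e)) v) w)
Step 6: ((((((\b.(\c.b)) p) (\d.(\e.((d e) e)))) v) v) w)
Step 7: (((((\c.p) (\d.(\e.((d e) e)))) v) v) w)
Step 8: (((p v) v) w)

Answer: (((p v) v) w)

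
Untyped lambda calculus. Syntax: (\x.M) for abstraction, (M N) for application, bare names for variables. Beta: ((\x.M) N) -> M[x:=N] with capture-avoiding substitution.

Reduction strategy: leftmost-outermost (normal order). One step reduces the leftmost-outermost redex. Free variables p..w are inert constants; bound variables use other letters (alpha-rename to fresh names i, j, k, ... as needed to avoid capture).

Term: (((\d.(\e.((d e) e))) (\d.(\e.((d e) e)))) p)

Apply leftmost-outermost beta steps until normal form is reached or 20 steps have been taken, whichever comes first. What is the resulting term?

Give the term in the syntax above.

Answer: ((p p) p)

Derivation:
Step 0: (((\d.(\e.((d e) e))) (\d.(\e.((d e) e)))) p)
Step 1: ((\e.(((\d.(\e.((d e) e))) e) e)) p)
Step 2: (((\d.(\e.((d e) e))) p) p)
Step 3: ((\e.((p e) e)) p)
Step 4: ((p p) p)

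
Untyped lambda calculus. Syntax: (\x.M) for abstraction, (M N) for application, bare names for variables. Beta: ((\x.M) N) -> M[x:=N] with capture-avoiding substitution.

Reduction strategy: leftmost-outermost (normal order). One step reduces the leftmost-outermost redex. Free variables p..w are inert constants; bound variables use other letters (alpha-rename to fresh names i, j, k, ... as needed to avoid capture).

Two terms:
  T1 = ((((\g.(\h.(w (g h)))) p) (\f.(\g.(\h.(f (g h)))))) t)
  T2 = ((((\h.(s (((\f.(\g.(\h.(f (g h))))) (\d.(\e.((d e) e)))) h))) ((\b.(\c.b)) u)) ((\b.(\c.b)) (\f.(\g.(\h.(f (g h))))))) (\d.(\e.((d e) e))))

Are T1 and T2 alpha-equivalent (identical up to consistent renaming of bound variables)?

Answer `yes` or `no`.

Term 1: ((((\g.(\h.(w (g h)))) p) (\f.(\g.(\h.(f (g h)))))) t)
Term 2: ((((\h.(s (((\f.(\g.(\h.(f (g h))))) (\d.(\e.((d e) e)))) h))) ((\b.(\c.b)) u)) ((\b.(\c.b)) (\f.(\g.(\h.(f (g h))))))) (\d.(\e.((d e) e))))
Alpha-equivalence: compare structure up to binder renaming.
Result: False

Answer: no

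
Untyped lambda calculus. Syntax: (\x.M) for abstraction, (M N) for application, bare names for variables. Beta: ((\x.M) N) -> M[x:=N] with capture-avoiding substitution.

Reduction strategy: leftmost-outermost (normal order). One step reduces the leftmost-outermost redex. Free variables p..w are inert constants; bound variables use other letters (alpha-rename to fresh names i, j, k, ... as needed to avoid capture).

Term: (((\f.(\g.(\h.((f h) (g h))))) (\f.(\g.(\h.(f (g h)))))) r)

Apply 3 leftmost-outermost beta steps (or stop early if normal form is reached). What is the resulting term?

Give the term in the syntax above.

Step 0: (((\f.(\g.(\h.((f h) (g h))))) (\f.(\g.(\h.(f (g h)))))) r)
Step 1: ((\g.(\h.(((\f.(\g.(\h.(f (g h))))) h) (g h)))) r)
Step 2: (\h.(((\f.(\g.(\h.(f (g h))))) h) (r h)))
Step 3: (\h.((\g.(\i.(h (g i)))) (r h)))

Answer: (\h.((\g.(\i.(h (g i)))) (r h)))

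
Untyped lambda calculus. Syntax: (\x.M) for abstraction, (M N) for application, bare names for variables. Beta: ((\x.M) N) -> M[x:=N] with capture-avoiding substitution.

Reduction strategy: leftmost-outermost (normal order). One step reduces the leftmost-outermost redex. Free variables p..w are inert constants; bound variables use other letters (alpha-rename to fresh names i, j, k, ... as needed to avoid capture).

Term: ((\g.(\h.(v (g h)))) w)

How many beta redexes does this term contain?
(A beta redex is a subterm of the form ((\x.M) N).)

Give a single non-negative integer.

Answer: 1

Derivation:
Term: ((\g.(\h.(v (g h)))) w)
  Redex: ((\g.(\h.(v (g h)))) w)
Total redexes: 1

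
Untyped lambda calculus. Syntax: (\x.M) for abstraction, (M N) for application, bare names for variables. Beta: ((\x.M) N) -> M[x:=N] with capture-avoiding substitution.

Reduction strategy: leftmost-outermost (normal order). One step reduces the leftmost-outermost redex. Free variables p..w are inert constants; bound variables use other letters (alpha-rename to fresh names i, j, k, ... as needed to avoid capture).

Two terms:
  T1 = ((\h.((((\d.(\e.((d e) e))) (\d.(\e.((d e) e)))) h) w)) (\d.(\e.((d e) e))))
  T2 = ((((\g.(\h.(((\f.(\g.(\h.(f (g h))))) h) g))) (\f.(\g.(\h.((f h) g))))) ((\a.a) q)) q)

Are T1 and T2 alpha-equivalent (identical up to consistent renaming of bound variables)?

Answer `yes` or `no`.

Answer: no

Derivation:
Term 1: ((\h.((((\d.(\e.((d e) e))) (\d.(\e.((d e) e)))) h) w)) (\d.(\e.((d e) e))))
Term 2: ((((\g.(\h.(((\f.(\g.(\h.(f (g h))))) h) g))) (\f.(\g.(\h.((f h) g))))) ((\a.a) q)) q)
Alpha-equivalence: compare structure up to binder renaming.
Result: False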